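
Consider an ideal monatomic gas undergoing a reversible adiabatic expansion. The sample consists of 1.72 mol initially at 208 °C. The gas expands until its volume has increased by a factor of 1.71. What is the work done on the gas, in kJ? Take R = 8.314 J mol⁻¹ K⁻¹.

Adiabatic: T₁V₁^(γ−1) = T₂V₂^(γ−1) ⇒ T₂ = T₁ (V₁/V₂)^(γ−1).
γ = 5/3 for a monatomic ideal gas, so γ−1 = 2/3.
T₁ = 208 °C = 481.1 K.
T₂ = 481.1 × (1/1.71)^(2/3) = 336.5 K.
Q = 0, so ΔU = W_on_gas = nCᵥΔT with Cᵥ = R/(γ−1) = 12.47 J/(mol·K).
ΔU = 1.72 × 12.47 × (336.5 − 481.1) = -3103 J.

W ≈ -3.10 kJ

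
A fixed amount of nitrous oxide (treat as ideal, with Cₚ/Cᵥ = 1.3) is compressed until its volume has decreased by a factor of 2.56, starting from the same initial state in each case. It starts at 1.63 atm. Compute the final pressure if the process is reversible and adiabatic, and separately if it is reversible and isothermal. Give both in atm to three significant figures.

Isothermal: P₂ = P₁(V₁/V₂) = 1.63×2.56 = 4.173 atm.
Adiabatic: P₂ = P₁(V₁/V₂)^γ = 1.63×2.56^(1.3) = 5.532 atm.

adiabatic: 5.53 atm; isothermal: 4.17 atm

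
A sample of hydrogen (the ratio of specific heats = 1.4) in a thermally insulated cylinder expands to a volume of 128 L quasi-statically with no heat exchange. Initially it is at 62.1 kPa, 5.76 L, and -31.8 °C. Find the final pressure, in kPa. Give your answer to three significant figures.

P₂ ≈ 0.808 kPa

Adiabatic: P₁V₁^γ = P₂V₂^γ ⇒ P₂ = P₁ (V₁/V₂)^γ.
P₂ = 62.1 × (5.76/128)^(1.4) = 0.8083 kPa.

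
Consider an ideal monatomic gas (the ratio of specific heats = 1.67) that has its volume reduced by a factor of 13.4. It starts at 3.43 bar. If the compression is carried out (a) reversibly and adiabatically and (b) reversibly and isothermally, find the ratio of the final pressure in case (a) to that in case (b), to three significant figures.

P_adiabatic / P_isothermal ≈ 5.69

Isothermal: P_b = P₁(V₁/V₂) = 3.43×13.4.
Adiabatic: P_a = P₁(V₁/V₂)^γ = 3.43×13.4^(1.67).
P_a/P_b = (V₁/V₂)^(γ−1) = 13.4^(0.67) = 5.691.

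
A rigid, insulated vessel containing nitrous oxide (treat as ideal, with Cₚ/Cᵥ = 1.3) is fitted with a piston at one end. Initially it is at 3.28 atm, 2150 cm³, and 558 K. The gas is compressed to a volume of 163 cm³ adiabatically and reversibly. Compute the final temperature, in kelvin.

T₂ ≈ 1210 K

Adiabatic: T₁V₁^(γ−1) = T₂V₂^(γ−1) ⇒ T₂ = T₁ (V₁/V₂)^(γ−1).
T₂ = 558 × (2150/163)^(0.3) = 1210 K.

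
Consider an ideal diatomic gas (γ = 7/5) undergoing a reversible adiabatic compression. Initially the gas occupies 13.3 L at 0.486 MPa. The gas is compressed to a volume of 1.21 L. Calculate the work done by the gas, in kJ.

W ≈ -26.0 kJ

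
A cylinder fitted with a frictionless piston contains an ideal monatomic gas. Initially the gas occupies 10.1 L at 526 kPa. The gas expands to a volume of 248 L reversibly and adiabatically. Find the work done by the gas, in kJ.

γ = 5/3 for a monatomic ideal gas.
P₂ = P₁(V₁/V₂)^γ = 526×(10.1/248)^(5/3) = 2.536 kPa.
For a reversible adiabat, W_by_gas = (P₁V₁ − P₂V₂)/(γ−1).
W_by = (526000×0.0101 − 2536×0.248) / (2/3) = 7026 J.

W ≈ 7.03 kJ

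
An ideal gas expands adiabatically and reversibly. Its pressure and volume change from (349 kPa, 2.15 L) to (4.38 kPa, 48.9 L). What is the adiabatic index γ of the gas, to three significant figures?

PV^γ = const ⇒ γ = ln(P₂/P₁) / ln(V₁/V₂).
γ = ln(4.38/349) / ln(2.15/48.9) = 1.401.

γ ≈ 1.40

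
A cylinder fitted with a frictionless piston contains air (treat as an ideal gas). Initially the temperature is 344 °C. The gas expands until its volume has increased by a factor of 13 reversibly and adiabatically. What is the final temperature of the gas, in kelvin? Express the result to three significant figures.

T₂ ≈ 221 K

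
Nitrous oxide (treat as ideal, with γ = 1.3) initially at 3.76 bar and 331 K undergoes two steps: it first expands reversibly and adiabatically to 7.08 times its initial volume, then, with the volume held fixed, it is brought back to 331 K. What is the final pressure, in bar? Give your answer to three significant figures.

P₃ ≈ 0.531 bar

Adiabatic step (PV^γ = const): P₂ = 3.76×(1/7.08)^(1.3) = 0.2952 bar; T₂ = 331×(1/7.08)^(0.3) = 184 K.
Isochoric: P₃ = P₂(T₃/T₂) = 0.2952 × (331/184) = 0.5311 bar.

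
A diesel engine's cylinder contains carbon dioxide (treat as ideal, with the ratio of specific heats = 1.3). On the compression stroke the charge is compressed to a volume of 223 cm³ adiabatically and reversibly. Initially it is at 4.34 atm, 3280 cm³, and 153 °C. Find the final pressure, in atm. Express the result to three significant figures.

P₂ ≈ 143 atm

Adiabatic: P₁V₁^γ = P₂V₂^γ ⇒ P₂ = P₁ (V₁/V₂)^γ.
P₂ = 4.34 × (3280/223)^(1.3) = 143 atm.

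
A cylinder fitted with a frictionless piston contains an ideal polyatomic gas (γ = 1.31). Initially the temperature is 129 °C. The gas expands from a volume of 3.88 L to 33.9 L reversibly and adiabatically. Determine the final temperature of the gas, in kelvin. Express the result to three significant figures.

Adiabatic: T₁V₁^(γ−1) = T₂V₂^(γ−1) ⇒ T₂ = T₁ (V₁/V₂)^(γ−1).
T₁ = 129 °C = 402.1 K.
T₂ = 402.1 × (3.88/33.9)^(0.31) = 205.4 K.

T₂ ≈ 205 K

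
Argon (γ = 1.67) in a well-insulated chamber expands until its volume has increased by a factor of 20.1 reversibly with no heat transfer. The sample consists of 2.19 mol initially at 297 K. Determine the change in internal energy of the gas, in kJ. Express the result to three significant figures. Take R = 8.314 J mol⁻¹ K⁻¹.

ΔU ≈ -6.99 kJ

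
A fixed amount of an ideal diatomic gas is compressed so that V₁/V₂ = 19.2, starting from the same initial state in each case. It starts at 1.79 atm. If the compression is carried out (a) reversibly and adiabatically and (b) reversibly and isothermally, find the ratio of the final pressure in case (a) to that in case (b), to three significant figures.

P_adiabatic / P_isothermal ≈ 3.26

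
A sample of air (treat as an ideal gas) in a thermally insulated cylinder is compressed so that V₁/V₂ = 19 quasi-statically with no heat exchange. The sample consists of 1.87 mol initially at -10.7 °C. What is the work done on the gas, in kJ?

W ≈ 22.9 kJ

For a reversible adiabat TV^(γ−1) is constant, so T₂ = T₁ (V₁/V₂)^(γ−1).
γ = 7/5 for a diatomic ideal gas, so γ−1 = 2/5.
T₁ = -10.7 °C = 262.4 K.
T₂ = 262.4 × 19^(2/5) = 852.2 K.
Q = 0, so ΔU = W_on_gas = nCᵥΔT with Cᵥ = R/(γ−1) = 20.79 J/(mol·K).
ΔU = 1.87 × 20.79 × (852.2 − 262.4) = 22920 J.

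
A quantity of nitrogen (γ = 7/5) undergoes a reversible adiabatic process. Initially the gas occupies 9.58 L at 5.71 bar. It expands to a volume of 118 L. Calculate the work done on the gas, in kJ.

P₂ = P₁(V₁/V₂)^γ = 5.71×(9.58/118)^(7/5) = 0.1698 bar.
For a reversible adiabat, W_by_gas = (P₁V₁ − P₂V₂)/(γ−1).
W_by = (571000×0.00958 − 16980×0.118) / (2/5) = 8667 J.
W_on_gas = −W_by = -8667 J.

W ≈ -8.67 kJ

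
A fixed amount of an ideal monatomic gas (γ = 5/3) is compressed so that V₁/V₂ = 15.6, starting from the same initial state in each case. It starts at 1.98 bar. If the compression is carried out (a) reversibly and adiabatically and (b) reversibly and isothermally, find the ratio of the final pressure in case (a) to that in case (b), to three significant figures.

Isothermal: P_b = P₁(V₁/V₂) = 1.98×15.6.
Adiabatic: P_a = P₁(V₁/V₂)^γ = 1.98×15.6^(5/3).
P_a/P_b = (V₁/V₂)^(γ−1) = 15.6^(2/3) = 6.243.

P_adiabatic / P_isothermal ≈ 6.24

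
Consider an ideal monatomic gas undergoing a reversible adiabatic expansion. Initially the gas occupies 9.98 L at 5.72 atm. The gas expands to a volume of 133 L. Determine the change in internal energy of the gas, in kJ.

ΔU ≈ -7.13 kJ

γ = 5/3 for a monatomic ideal gas.
P₂ = P₁(V₁/V₂)^γ = 5.72×(9.98/133)^(5/3) = 0.07636 atm.
For a reversible adiabat, W_by_gas = (P₁V₁ − P₂V₂)/(γ−1).
W_by = (579600×0.00998 − 7737×0.133) / (2/3) = 7133 J.
Q = 0 ⇒ ΔU = −W_by = -7133 J.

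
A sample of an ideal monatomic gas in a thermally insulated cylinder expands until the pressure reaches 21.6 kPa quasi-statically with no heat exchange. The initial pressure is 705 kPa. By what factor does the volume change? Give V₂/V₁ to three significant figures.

V₂/V₁ ≈ 8.10

From PV^γ = const, V₂/V₁ = (P₁/P₂)^(1/γ).
For a monatomic ideal gas γ = 5/3.
V₂/V₁ = (705/21.6)^(3/5) = 8.095.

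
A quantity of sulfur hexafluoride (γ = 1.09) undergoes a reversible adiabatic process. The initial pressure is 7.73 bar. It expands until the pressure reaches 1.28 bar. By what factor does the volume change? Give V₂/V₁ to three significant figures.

From PV^γ = const, V₂/V₁ = (P₁/P₂)^(1/γ).
V₂/V₁ = (7.73/1.28)^(0.917) = 5.206.

V₂/V₁ ≈ 5.21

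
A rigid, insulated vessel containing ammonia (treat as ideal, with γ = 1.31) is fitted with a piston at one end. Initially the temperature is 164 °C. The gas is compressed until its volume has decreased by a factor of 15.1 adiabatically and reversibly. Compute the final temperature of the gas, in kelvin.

T₂ ≈ 1010 K

Adiabatic: T₁V₁^(γ−1) = T₂V₂^(γ−1) ⇒ T₂ = T₁ (V₁/V₂)^(γ−1).
T₁ = 164 °C = 437.1 K.
T₂ = 437.1 × 15.1^(0.31) = 1014 K.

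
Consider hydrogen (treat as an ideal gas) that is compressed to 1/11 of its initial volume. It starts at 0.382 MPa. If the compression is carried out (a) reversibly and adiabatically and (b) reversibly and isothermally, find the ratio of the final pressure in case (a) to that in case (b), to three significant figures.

P_adiabatic / P_isothermal ≈ 2.61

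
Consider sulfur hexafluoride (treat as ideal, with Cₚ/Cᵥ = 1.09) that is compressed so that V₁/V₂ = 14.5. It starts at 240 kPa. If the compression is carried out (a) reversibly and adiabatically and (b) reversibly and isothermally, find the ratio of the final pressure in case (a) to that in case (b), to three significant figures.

Isothermal: P_b = P₁(V₁/V₂) = 240×14.5.
Adiabatic: P_a = P₁(V₁/V₂)^γ = 240×14.5^(1.09).
P_a/P_b = (V₁/V₂)^(γ−1) = 14.5^(0.09) = 1.272.

P_adiabatic / P_isothermal ≈ 1.27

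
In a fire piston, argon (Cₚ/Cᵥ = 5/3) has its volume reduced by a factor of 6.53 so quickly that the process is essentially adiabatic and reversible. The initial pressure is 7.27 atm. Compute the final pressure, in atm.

P₂ ≈ 166 atm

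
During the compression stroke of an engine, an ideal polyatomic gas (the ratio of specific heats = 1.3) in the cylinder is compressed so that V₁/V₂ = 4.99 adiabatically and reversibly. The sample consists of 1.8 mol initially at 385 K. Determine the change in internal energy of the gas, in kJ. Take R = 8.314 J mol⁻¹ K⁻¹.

Adiabatic: T₁V₁^(γ−1) = T₂V₂^(γ−1) ⇒ T₂ = T₁ (V₁/V₂)^(γ−1).
T₂ = 385 × 4.99^(0.3) = 623.6 K.
Q = 0, so ΔU = W_on_gas = nCᵥΔT with Cᵥ = R/(γ−1) = 27.71 J/(mol·K).
ΔU = 1.8 × 27.71 × (623.6 − 385) = 11900 J.

ΔU ≈ 11.9 kJ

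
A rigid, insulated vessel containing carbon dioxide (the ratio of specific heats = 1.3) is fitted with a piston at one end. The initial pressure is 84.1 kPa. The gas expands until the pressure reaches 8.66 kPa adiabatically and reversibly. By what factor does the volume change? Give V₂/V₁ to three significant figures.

From PV^γ = const, V₂/V₁ = (P₁/P₂)^(1/γ).
V₂/V₁ = (84.1/8.66)^(0.769) = 5.747.

V₂/V₁ ≈ 5.75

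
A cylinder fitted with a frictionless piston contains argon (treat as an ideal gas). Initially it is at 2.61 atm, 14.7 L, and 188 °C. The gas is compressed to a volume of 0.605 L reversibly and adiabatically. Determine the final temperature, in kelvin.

T₂ ≈ 3870 K

For a reversible adiabat TV^(γ−1) is constant, so T₂ = T₁ (V₁/V₂)^(γ−1).
γ = 5/3 for a monatomic ideal gas.
T₁ = 188 °C = 461.1 K.
T₂ = 461.1 × (14.7/0.605)^(2/3) = 3869 K.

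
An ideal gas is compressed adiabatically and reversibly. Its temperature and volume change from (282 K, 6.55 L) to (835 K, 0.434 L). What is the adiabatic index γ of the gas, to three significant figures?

TV^(γ−1) = const ⇒ γ − 1 = ln(T₂/T₁) / ln(V₁/V₂).
γ = 1 + ln(835/282) / ln(6.55/0.434) = 1.4.

γ ≈ 1.40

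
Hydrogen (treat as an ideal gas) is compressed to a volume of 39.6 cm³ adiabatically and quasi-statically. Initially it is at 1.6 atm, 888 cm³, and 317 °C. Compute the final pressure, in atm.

P₂ ≈ 124 atm

Since PV^γ is constant along a reversible adiabat, P₂ = P₁ (V₁/V₂)^γ.
γ = 7/5 for a diatomic ideal gas.
P₂ = 1.6 × (888/39.6)^(7/5) = 124.5 atm.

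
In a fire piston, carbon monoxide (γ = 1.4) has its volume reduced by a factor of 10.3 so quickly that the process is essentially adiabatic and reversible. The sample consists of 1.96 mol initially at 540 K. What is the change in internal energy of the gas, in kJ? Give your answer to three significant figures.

ΔU ≈ 33.9 kJ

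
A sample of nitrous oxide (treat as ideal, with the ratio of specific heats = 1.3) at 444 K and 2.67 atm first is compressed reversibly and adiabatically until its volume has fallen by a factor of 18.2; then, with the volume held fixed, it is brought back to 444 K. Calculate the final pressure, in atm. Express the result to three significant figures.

P₃ ≈ 48.6 atm

Adiabatic step (PV^γ = const): P₂ = 2.67×18.2^(1.3) = 116 atm; T₂ = 444×18.2^(0.3) = 1060 K.
Isochoric: P₃ = P₂(T₃/T₂) = 116 × (444/1060) = 48.59 atm.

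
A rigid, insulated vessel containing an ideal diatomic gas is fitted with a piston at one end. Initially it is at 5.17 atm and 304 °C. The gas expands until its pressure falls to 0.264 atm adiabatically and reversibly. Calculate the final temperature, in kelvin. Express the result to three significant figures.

T₂ ≈ 247 K

Adiabatic: T₂/T₁ = (P₂/P₁)^((γ−1)/γ).
For a diatomic ideal gas γ = 7/5, so (γ−1)/γ = 2/7.
T₁ = 304 °C = 577.1 K.
T₂ = 577.1 × (0.264/5.17)^(2/7) = 246.7 K.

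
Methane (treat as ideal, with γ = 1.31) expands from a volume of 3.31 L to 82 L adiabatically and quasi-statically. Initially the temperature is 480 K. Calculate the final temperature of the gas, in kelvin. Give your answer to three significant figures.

Adiabatic: T₁V₁^(γ−1) = T₂V₂^(γ−1) ⇒ T₂ = T₁ (V₁/V₂)^(γ−1).
T₂ = 480 × (3.31/82)^(0.31) = 177.5 K.

T₂ ≈ 177 K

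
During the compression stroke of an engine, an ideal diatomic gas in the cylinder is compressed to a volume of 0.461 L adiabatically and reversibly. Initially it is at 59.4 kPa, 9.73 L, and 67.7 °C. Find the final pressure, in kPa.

P₂ ≈ 4250 kPa

Since PV^γ is constant along a reversible adiabat, P₂ = P₁ (V₁/V₂)^γ.
γ = 7/5 for a diatomic ideal gas.
P₂ = 59.4 × (9.73/0.461)^(7/5) = 4246 kPa.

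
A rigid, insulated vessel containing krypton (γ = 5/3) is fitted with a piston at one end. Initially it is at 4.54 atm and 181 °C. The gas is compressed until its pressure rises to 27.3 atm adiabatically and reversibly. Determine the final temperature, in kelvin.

T₂ ≈ 931 K

Adiabatic: T₂/T₁ = (P₂/P₁)^((γ−1)/γ).
T₁ = 181 °C = 454.1 K.
T₂ = 454.1 × (27.3/4.54)^(2/5) = 930.8 K.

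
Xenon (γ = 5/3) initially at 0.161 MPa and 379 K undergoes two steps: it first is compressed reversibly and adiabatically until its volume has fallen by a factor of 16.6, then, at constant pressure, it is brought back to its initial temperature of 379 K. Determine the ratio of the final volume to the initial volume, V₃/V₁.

V₃/V₁ ≈ 0.00926

Adiabatic step: V₂/V₁ = 0.06024; T₂ = T₁·16.6^(2/3) = 2466 K.
Isobaric step: V₃/V₂ = T₃/T₂ = 379/2466.
V₃/V₁ = (V₂/V₁)(V₃/V₂) = 0.06024 × (379/2466) = 0.009257.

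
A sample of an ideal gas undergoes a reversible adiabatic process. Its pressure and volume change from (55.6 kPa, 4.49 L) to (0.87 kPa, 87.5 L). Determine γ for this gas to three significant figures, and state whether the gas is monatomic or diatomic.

PV^γ = const ⇒ γ = ln(P₂/P₁) / ln(V₁/V₂).
γ = ln(0.87/55.6) / ln(4.49/87.5) = 1.4.
γ ≈ 1.40 is close to 7/5, so the gas is diatomic.

γ ≈ 1.40; diatomic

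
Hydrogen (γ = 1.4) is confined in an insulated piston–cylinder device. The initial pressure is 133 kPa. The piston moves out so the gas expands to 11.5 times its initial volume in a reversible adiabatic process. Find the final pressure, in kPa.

Adiabatic: P₁V₁^γ = P₂V₂^γ ⇒ P₂ = P₁ (V₁/V₂)^γ.
P₂ = 133 × (1/11.5)^(1.4) = 4.354 kPa.

P₂ ≈ 4.35 kPa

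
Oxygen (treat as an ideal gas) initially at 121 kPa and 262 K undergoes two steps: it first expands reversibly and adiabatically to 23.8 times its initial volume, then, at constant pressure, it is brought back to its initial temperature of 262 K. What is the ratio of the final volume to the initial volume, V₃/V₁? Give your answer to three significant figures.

For a diatomic ideal gas γ = 7/5.
Adiabatic step: V₂/V₁ = 23.8; T₂ = T₁·(1/23.8)^(2/5) = 73.73 K.
Isobaric step: V₃/V₂ = T₃/T₂ = 262/73.73.
V₃/V₁ = (V₂/V₁)(V₃/V₂) = 23.8 × (262/73.73) = 84.57.

V₃/V₁ ≈ 84.6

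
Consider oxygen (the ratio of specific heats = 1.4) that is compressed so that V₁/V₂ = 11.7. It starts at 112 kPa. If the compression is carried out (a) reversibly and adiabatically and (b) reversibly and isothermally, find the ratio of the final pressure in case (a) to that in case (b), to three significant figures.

P_adiabatic / P_isothermal ≈ 2.67

Isothermal: P_b = P₁(V₁/V₂) = 112×11.7.
Adiabatic: P_a = P₁(V₁/V₂)^γ = 112×11.7^(1.4).
P_a/P_b = (V₁/V₂)^(γ−1) = 11.7^(0.4) = 2.675.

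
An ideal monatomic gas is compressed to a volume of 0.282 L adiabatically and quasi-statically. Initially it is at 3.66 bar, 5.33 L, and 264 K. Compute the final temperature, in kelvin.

For a reversible adiabat TV^(γ−1) is constant, so T₂ = T₁ (V₁/V₂)^(γ−1).
γ = 5/3 for a monatomic ideal gas.
T₂ = 264 × (5.33/0.282)^(2/3) = 1873 K.

T₂ ≈ 1870 K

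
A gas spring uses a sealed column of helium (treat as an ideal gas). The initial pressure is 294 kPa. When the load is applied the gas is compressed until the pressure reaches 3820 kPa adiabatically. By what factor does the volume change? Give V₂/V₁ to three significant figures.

V₂/V₁ ≈ 0.215

From PV^γ = const, V₂/V₁ = (P₁/P₂)^(1/γ).
For a monatomic ideal gas γ = 5/3.
V₂/V₁ = (294/3820)^(3/5) = 0.2147.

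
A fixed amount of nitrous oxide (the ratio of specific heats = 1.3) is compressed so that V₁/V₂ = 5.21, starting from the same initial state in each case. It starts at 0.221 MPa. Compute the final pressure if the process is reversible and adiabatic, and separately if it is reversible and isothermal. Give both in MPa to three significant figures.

Isothermal: P₂ = P₁(V₁/V₂) = 0.221×5.21 = 1.151 MPa.
Adiabatic: P₂ = P₁(V₁/V₂)^γ = 0.221×5.21^(1.3) = 1.889 MPa.

adiabatic: 1.89 MPa; isothermal: 1.15 MPa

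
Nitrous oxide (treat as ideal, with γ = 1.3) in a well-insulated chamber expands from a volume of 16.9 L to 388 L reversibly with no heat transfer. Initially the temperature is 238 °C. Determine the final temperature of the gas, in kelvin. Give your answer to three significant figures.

T₂ ≈ 200 K

Adiabatic: T₁V₁^(γ−1) = T₂V₂^(γ−1) ⇒ T₂ = T₁ (V₁/V₂)^(γ−1).
T₁ = 238 °C = 511.1 K.
T₂ = 511.1 × (16.9/388)^(0.3) = 199.6 K.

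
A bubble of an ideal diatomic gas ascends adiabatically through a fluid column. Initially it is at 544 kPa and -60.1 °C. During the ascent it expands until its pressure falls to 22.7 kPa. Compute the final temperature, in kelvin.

Adiabatic: T₂/T₁ = (P₂/P₁)^((γ−1)/γ).
For a diatomic ideal gas γ = 7/5, so (γ−1)/γ = 2/7.
T₁ = -60.1 °C = 213 K.
T₂ = 213 × (22.7/544)^(2/7) = 85.96 K.

T₂ ≈ 86.0 K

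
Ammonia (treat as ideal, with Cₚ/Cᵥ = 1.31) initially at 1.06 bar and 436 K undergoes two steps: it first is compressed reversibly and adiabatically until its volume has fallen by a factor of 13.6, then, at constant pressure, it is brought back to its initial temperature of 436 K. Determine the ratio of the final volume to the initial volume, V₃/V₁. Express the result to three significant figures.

Adiabatic step: V₂/V₁ = 0.07353; T₂ = T₁·13.6^(0.31) = 979.2 K.
Isobaric step: V₃/V₂ = T₃/T₂ = 436/979.2.
V₃/V₁ = (V₂/V₁)(V₃/V₂) = 0.07353 × (436/979.2) = 0.03274.

V₃/V₁ ≈ 0.0327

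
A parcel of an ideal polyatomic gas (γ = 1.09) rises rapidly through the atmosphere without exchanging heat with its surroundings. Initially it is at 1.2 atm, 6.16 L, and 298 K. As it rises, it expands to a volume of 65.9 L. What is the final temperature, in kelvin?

T₂ ≈ 241 K

Adiabatic: T₁V₁^(γ−1) = T₂V₂^(γ−1) ⇒ T₂ = T₁ (V₁/V₂)^(γ−1).
T₂ = 298 × (6.16/65.9)^(0.09) = 240.8 K.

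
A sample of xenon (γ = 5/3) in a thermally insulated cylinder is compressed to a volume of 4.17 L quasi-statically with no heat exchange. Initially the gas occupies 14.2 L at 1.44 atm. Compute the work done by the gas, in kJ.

W ≈ -3.93 kJ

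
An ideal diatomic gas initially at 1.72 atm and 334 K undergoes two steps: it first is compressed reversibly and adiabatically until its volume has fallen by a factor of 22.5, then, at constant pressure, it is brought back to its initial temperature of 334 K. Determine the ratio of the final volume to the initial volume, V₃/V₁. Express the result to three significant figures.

For a diatomic ideal gas γ = 7/5.
Adiabatic step: V₂/V₁ = 0.04444; T₂ = T₁·22.5^(2/5) = 1160 K.
Isobaric step: V₃/V₂ = T₃/T₂ = 334/1160.
V₃/V₁ = (V₂/V₁)(V₃/V₂) = 0.04444 × (334/1160) = 0.01279.

V₃/V₁ ≈ 0.0128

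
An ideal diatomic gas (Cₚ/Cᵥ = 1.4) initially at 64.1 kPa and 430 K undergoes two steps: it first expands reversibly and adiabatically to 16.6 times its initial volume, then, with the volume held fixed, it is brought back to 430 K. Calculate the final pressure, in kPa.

P₃ ≈ 3.86 kPa

Adiabatic step (PV^γ = const): P₂ = 64.1×(1/16.6)^(1.4) = 1.255 kPa; T₂ = 430×(1/16.6)^(0.4) = 139.8 K.
Isochoric: P₃ = P₂(T₃/T₂) = 1.255 × (430/139.8) = 3.861 kPa.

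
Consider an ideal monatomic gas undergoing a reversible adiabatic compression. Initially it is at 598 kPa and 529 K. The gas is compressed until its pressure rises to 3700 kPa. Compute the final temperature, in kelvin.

T₂ ≈ 1100 K

Along an adiabat T P^((1−γ)/γ) is constant, so T₂ = T₁ (P₂/P₁)^((γ−1)/γ).
For a monatomic ideal gas γ = 5/3, so (γ−1)/γ = 2/5.
T₂ = 529 × (3700/598)^(2/5) = 1097 K.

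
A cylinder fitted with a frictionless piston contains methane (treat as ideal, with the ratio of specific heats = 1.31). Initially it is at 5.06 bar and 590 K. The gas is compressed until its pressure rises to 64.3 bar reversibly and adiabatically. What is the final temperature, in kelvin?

Along an adiabat T P^((1−γ)/γ) is constant, so T₂ = T₁ (P₂/P₁)^((γ−1)/γ).
T₂ = 590 × (64.3/5.06)^(0.237) = 1077 K.

T₂ ≈ 1080 K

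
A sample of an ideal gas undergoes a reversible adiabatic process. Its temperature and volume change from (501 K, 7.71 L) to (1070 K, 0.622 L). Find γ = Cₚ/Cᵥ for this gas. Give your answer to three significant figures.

γ ≈ 1.30

TV^(γ−1) = const ⇒ γ − 1 = ln(T₂/T₁) / ln(V₁/V₂).
γ = 1 + ln(1070/501) / ln(7.71/0.622) = 1.301.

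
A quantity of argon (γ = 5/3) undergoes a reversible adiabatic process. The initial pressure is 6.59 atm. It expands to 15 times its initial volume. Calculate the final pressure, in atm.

Since PV^γ is constant along a reversible adiabat, P₂ = P₁ (V₁/V₂)^γ.
P₂ = 6.59 × (1/15)^(5/3) = 0.07223 atm.

P₂ ≈ 0.0722 atm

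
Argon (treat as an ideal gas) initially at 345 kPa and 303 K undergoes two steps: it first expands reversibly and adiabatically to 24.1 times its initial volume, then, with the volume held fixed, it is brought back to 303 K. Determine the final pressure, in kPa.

P₃ ≈ 14.3 kPa

For a monatomic ideal gas γ = 5/3.
Adiabatic step (PV^γ = const): P₂ = 345×(1/24.1)^(5/3) = 1.716 kPa; T₂ = 303×(1/24.1)^(2/3) = 36.32 K.
Isochoric: P₃ = P₂(T₃/T₂) = 1.716 × (303/36.32) = 14.32 kPa.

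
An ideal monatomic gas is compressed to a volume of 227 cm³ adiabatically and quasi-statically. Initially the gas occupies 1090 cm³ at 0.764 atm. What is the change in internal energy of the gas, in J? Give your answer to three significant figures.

ΔU ≈ 234 J

γ = 5/3 for a monatomic ideal gas.
P₂ = P₁(V₁/V₂)^γ = 0.764×(1090/227)^(5/3) = 10.44 atm.
For a reversible adiabat, W_by_gas = (P₁V₁ − P₂V₂)/(γ−1).
W_by = (77410×0.00109 − 1.058×10^6×0.000227) / (2/3) = -233.7 J.
Q = 0 ⇒ ΔU = −W_by = 233.7 J.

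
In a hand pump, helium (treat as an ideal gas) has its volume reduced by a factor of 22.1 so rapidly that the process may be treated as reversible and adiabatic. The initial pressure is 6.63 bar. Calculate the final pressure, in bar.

P₂ ≈ 1150 bar

Since PV^γ is constant along a reversible adiabat, P₂ = P₁ (V₁/V₂)^γ.
For a monatomic ideal gas γ = 5/3.
P₂ = 6.63 × 22.1^(5/3) = 1154 bar.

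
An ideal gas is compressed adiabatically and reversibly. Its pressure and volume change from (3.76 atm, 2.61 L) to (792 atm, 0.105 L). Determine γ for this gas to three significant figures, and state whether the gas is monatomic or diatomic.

PV^γ = const ⇒ γ = ln(P₂/P₁) / ln(V₁/V₂).
γ = ln(792/3.76) / ln(2.61/0.105) = 1.665.
γ ≈ 1.67 is close to 5/3, so the gas is monatomic.

γ ≈ 1.67; monatomic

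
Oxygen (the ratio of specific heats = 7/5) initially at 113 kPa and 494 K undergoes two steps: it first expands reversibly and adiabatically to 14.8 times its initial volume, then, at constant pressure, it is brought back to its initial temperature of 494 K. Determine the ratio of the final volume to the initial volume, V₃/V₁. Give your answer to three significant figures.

V₃/V₁ ≈ 43.5

Adiabatic step: V₂/V₁ = 14.8; T₂ = T₁·(1/14.8)^(2/5) = 168.1 K.
Isobaric step: V₃/V₂ = T₃/T₂ = 494/168.1.
V₃/V₁ = (V₂/V₁)(V₃/V₂) = 14.8 × (494/168.1) = 43.49.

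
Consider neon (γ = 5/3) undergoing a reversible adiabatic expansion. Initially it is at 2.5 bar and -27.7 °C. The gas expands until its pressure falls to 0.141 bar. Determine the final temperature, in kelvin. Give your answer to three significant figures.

Along an adiabat T P^((1−γ)/γ) is constant, so T₂ = T₁ (P₂/P₁)^((γ−1)/γ).
T₁ = -27.7 °C = 245.4 K.
T₂ = 245.4 × (0.141/2.5)^(2/5) = 77.71 K.

T₂ ≈ 77.7 K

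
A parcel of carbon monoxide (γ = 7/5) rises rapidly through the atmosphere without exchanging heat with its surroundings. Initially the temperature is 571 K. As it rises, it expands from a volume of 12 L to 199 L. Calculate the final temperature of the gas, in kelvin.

T₂ ≈ 186 K

Adiabatic: T₁V₁^(γ−1) = T₂V₂^(γ−1) ⇒ T₂ = T₁ (V₁/V₂)^(γ−1).
T₂ = 571 × (12/199)^(2/5) = 185.7 K.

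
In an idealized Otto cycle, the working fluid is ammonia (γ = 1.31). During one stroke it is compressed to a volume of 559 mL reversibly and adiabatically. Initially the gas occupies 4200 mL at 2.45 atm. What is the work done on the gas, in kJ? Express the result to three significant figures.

P₂ = P₁(V₁/V₂)^γ = 2.45×(4200/559)^(1.31) = 34.4 atm.
For a reversible adiabat, W_by_gas = (P₁V₁ − P₂V₂)/(γ−1).
W_by = (248200×0.0042 − 3.485×10^6×0.000559) / (0.31) = -2921 J.
W_on_gas = −W_by = 2921 J.

W ≈ 2.92 kJ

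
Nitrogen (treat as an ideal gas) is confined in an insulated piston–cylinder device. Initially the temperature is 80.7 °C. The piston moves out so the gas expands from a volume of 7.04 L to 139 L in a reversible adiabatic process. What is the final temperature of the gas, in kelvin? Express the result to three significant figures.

For a reversible adiabat TV^(γ−1) is constant, so T₂ = T₁ (V₁/V₂)^(γ−1).
For a diatomic ideal gas γ = 7/5, so γ−1 = 2/5.
T₁ = 80.7 °C = 353.8 K.
T₂ = 353.8 × (7.04/139)^(2/5) = 107.3 K.

T₂ ≈ 107 K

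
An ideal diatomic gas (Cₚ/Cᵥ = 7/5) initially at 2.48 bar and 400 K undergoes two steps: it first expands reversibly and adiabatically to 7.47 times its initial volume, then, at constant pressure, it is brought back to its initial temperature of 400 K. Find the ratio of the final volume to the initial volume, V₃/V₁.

V₃/V₁ ≈ 16.7

Adiabatic step: V₂/V₁ = 7.47; T₂ = T₁·(1/7.47)^(2/5) = 179 K.
Isobaric step: V₃/V₂ = T₃/T₂ = 400/179.
V₃/V₁ = (V₂/V₁)(V₃/V₂) = 7.47 × (400/179) = 16.7.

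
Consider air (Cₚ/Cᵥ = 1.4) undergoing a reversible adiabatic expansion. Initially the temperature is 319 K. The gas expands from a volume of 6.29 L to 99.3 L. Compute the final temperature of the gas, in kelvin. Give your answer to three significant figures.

Adiabatic: T₁V₁^(γ−1) = T₂V₂^(γ−1) ⇒ T₂ = T₁ (V₁/V₂)^(γ−1).
T₂ = 319 × (6.29/99.3)^(0.4) = 105.8 K.

T₂ ≈ 106 K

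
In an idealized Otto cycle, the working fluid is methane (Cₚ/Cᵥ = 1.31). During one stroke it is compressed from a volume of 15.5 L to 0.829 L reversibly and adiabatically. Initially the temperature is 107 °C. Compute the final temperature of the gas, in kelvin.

For a reversible adiabat TV^(γ−1) is constant, so T₂ = T₁ (V₁/V₂)^(γ−1).
T₁ = 107 °C = 380.1 K.
T₂ = 380.1 × (15.5/0.829)^(0.31) = 942.3 K.

T₂ ≈ 942 K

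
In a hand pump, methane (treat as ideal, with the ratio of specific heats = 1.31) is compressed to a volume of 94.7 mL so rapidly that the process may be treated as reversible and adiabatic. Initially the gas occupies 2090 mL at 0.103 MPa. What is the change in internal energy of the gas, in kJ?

P₂ = P₁(V₁/V₂)^γ = 0.103×(2090/94.7)^(1.31) = 5.932 MPa.
For a reversible adiabat, W_by_gas = (P₁V₁ − P₂V₂)/(γ−1).
W_by = (103000×0.00209 − 5.932×10^6×9.47×10^-5) / (0.31) = -1118 J.
Q = 0 ⇒ ΔU = −W_by = 1118 J.

ΔU ≈ 1.12 kJ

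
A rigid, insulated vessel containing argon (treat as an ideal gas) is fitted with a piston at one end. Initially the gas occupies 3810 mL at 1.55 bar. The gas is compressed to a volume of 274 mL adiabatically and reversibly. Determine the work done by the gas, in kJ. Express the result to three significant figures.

γ = 5/3 for a monatomic ideal gas.
P₂ = P₁(V₁/V₂)^γ = 1.55×(3810/274)^(5/3) = 124.6 bar.
For a reversible adiabat, W_by_gas = (P₁V₁ − P₂V₂)/(γ−1).
W_by = (155000×0.00381 − 1.246×10^7×0.000274) / (2/3) = -4236 J.

W ≈ -4.24 kJ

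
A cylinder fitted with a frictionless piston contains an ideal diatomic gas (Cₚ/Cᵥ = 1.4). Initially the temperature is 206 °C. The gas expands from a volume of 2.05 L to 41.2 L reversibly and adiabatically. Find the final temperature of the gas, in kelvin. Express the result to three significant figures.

T₂ ≈ 144 K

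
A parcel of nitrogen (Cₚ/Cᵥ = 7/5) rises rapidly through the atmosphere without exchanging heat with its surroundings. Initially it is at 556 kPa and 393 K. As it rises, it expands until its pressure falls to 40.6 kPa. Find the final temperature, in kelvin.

Adiabatic: T₂/T₁ = (P₂/P₁)^((γ−1)/γ).
T₂ = 393 × (40.6/556)^(2/7) = 186.1 K.

T₂ ≈ 186 K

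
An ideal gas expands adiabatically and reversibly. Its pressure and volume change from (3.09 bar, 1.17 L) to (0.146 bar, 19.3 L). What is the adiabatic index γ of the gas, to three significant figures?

γ ≈ 1.09

PV^γ = const ⇒ γ = ln(P₂/P₁) / ln(V₁/V₂).
γ = ln(0.146/3.09) / ln(1.17/19.3) = 1.089.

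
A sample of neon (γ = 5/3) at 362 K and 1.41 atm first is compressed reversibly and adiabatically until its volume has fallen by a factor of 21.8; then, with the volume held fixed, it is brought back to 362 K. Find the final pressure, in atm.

P₃ ≈ 30.7 atm

Adiabatic step (PV^γ = const): P₂ = 1.41×21.8^(5/3) = 239.9 atm; T₂ = 362×21.8^(2/3) = 2825 K.
Isochoric: P₃ = P₂(T₃/T₂) = 239.9 × (362/2825) = 30.74 atm.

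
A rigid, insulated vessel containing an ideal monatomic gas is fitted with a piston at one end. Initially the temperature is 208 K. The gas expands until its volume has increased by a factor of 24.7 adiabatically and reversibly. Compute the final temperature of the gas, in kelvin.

T₂ ≈ 24.5 K

For a reversible adiabat TV^(γ−1) is constant, so T₂ = T₁ (V₁/V₂)^(γ−1).
For a monatomic ideal gas γ = 5/3, so γ−1 = 2/3.
T₂ = 208 × (1/24.7)^(2/3) = 24.52 K.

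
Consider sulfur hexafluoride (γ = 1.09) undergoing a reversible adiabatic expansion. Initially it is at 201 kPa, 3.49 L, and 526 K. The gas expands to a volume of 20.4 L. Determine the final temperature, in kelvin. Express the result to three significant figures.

Adiabatic: T₁V₁^(γ−1) = T₂V₂^(γ−1) ⇒ T₂ = T₁ (V₁/V₂)^(γ−1).
T₂ = 526 × (3.49/20.4)^(0.09) = 448.7 K.

T₂ ≈ 449 K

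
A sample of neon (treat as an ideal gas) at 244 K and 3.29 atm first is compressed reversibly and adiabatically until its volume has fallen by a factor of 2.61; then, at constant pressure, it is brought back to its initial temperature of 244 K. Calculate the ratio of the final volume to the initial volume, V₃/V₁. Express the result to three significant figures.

For a monatomic ideal gas γ = 5/3.
Adiabatic step: V₂/V₁ = 0.3831; T₂ = T₁·2.61^(2/3) = 462.5 K.
Isobaric step: V₃/V₂ = T₃/T₂ = 244/462.5.
V₃/V₁ = (V₂/V₁)(V₃/V₂) = 0.3831 × (244/462.5) = 0.2021.

V₃/V₁ ≈ 0.202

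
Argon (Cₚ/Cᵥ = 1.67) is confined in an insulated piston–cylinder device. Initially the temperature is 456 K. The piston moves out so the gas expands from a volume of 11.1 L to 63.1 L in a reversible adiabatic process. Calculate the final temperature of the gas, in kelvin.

T₂ ≈ 142 K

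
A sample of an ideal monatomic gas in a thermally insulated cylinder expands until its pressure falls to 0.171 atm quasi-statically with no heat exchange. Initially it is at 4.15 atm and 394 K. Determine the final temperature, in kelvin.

T₂ ≈ 110 K

Adiabatic: T₂/T₁ = (P₂/P₁)^((γ−1)/γ).
For a monatomic ideal gas γ = 5/3, so (γ−1)/γ = 2/5.
T₂ = 394 × (0.171/4.15)^(2/5) = 110 K.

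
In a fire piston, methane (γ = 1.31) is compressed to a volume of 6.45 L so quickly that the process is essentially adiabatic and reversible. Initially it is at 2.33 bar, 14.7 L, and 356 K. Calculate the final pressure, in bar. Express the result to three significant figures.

P₂ ≈ 6.86 bar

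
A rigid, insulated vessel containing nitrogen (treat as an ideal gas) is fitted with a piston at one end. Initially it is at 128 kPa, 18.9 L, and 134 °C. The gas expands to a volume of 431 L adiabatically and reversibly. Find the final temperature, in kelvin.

T₂ ≈ 117 K

Adiabatic: T₁V₁^(γ−1) = T₂V₂^(γ−1) ⇒ T₂ = T₁ (V₁/V₂)^(γ−1).
γ = 7/5 for a diatomic ideal gas.
T₁ = 134 °C = 407.1 K.
T₂ = 407.1 × (18.9/431)^(2/5) = 116.6 K.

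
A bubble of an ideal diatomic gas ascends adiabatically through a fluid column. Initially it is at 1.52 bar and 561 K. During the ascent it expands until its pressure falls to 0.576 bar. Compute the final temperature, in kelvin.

T₂ ≈ 425 K

Along an adiabat T P^((1−γ)/γ) is constant, so T₂ = T₁ (P₂/P₁)^((γ−1)/γ).
For a diatomic ideal gas γ = 7/5, so (γ−1)/γ = 2/7.
T₂ = 561 × (0.576/1.52)^(2/7) = 425.2 K.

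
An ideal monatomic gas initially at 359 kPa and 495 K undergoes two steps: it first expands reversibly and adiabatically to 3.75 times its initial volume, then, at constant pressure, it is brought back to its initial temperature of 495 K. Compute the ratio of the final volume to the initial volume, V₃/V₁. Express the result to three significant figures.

V₃/V₁ ≈ 9.05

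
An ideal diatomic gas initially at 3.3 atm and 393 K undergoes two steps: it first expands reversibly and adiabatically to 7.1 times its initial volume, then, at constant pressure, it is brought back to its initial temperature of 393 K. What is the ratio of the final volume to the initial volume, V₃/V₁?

V₃/V₁ ≈ 15.6

For a diatomic ideal gas γ = 7/5.
Adiabatic step: V₂/V₁ = 7.1; T₂ = T₁·(1/7.1)^(2/5) = 179.4 K.
Isobaric step: V₃/V₂ = T₃/T₂ = 393/179.4.
V₃/V₁ = (V₂/V₁)(V₃/V₂) = 7.1 × (393/179.4) = 15.55.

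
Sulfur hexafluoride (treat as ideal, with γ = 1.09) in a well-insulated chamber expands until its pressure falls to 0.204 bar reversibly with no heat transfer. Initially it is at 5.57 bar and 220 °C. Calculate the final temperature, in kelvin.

Adiabatic: T₂/T₁ = (P₂/P₁)^((γ−1)/γ).
T₁ = 220 °C = 493.1 K.
T₂ = 493.1 × (0.204/5.57)^(0.0826) = 375.3 K.

T₂ ≈ 375 K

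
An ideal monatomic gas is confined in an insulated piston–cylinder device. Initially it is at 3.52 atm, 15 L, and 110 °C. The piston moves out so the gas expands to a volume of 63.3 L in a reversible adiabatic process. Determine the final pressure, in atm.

P₂ ≈ 0.319 atm

Since PV^γ is constant along a reversible adiabat, P₂ = P₁ (V₁/V₂)^γ.
γ = 5/3 for a monatomic ideal gas.
P₂ = 3.52 × (15/63.3)^(5/3) = 0.3194 atm.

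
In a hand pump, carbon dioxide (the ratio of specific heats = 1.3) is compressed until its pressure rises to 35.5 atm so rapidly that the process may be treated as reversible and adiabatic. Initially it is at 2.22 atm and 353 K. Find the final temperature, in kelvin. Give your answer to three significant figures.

Along an adiabat T P^((1−γ)/γ) is constant, so T₂ = T₁ (P₂/P₁)^((γ−1)/γ).
T₂ = 353 × (35.5/2.22)^(0.231) = 669.3 K.

T₂ ≈ 669 K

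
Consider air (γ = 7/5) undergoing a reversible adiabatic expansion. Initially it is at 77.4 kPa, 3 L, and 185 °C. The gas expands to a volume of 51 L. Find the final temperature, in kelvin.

For a reversible adiabat TV^(γ−1) is constant, so T₂ = T₁ (V₁/V₂)^(γ−1).
T₁ = 185 °C = 458.1 K.
T₂ = 458.1 × (3/51)^(2/5) = 147.5 K.

T₂ ≈ 148 K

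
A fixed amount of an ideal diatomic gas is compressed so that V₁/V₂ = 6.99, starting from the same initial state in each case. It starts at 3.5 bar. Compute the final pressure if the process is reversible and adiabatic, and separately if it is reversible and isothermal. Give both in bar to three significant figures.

adiabatic: 53.3 bar; isothermal: 24.5 bar

For a diatomic ideal gas γ = 7/5.
Isothermal: P₂ = P₁(V₁/V₂) = 3.5×6.99 = 24.46 bar.
Adiabatic: P₂ = P₁(V₁/V₂)^γ = 3.5×6.99^(7/5) = 53.25 bar.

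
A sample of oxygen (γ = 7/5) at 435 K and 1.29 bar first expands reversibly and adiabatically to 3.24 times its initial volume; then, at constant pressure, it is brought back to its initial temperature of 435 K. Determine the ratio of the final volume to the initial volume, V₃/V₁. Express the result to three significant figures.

Adiabatic step: V₂/V₁ = 3.24; T₂ = T₁·(1/3.24)^(2/5) = 271.8 K.
Isobaric step: V₃/V₂ = T₃/T₂ = 435/271.8.
V₃/V₁ = (V₂/V₁)(V₃/V₂) = 3.24 × (435/271.8) = 5.185.

V₃/V₁ ≈ 5.19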